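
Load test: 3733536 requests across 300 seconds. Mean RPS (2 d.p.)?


Formula: throughput = requests / seconds
throughput = 3733536 / 300
throughput = 12445.12 requests/second

12445.12 requests/second


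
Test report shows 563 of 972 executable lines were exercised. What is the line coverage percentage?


Coverage = covered / total * 100
Coverage = 563 / 972 * 100
Coverage = 57.92%

57.92%


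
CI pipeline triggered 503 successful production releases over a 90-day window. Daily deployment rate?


Formula: deployments per day = releases / days
= 503 / 90
= 5.589 deploys/day
(equivalently, 39.12 deploys/week)

5.589 deploys/day


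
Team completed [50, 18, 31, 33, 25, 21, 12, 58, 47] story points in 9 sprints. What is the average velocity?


Formula: Avg velocity = Total points / Number of sprints
Points: [50, 18, 31, 33, 25, 21, 12, 58, 47]
Sum = 50 + 18 + 31 + 33 + 25 + 21 + 12 + 58 + 47 = 295
Avg velocity = 295 / 9 = 32.78 points/sprint

32.78 points/sprint


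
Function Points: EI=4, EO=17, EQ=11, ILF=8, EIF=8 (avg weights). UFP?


UFP = EI*4 + EO*5 + EQ*4 + ILF*10 + EIF*7
UFP = 4*4 + 17*5 + 11*4 + 8*10 + 8*7
UFP = 16 + 85 + 44 + 80 + 56
UFP = 281

281


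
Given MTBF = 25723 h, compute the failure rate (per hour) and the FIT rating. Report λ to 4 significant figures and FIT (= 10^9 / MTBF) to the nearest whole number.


Formula: λ = 1 / MTBF; FIT = λ × 1e9 = 1e9 / MTBF
λ = 1 / 25723 ≈ 3.888e-05 failures/hour
FIT = 1e9 / 25723 ≈ 38876 failures per 1e9 hours (nearest whole number)

λ = 3.888e-05 /h, FIT = 38876


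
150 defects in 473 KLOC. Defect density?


Defect density = defects / KLOC
Defect density = 150 / 473
Defect density = 0.317 defects/KLOC

0.317 defects/KLOC


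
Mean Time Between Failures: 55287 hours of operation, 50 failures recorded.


Formula: MTBF = Total operating time / Number of failures
MTBF = 55287 / 50
MTBF = 1105.74 hours

1105.74 hours


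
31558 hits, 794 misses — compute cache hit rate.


Formula: hit rate = hits / (hits + misses) * 100
hit rate = 31558 / (31558 + 794) * 100
hit rate = 31558 / 32352 * 100
hit rate = 97.55%

97.55%


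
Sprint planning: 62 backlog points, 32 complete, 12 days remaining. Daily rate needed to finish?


Formula: Required rate = Remaining points / Days left
Remaining = 62 - 32 = 30 points
Required rate = 30 / 12 = 2.5 points/day

2.5 points/day


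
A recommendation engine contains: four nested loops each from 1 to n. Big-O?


Reasoning: four levels of nesting
Complexity: O(n^4)

O(n^4)


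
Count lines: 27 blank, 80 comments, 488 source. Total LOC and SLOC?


Total LOC = blank + comment + code
Total LOC = 27 + 80 + 488 = 595
SLOC (source only) = code = 488

Total LOC: 595, SLOC: 488


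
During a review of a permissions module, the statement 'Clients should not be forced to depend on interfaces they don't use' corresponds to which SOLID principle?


This describes the Interface Segregation Principle (ISP)

Interface Segregation Principle (ISP)


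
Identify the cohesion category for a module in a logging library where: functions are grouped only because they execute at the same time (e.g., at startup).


Reasoning: Related by timing only
Type: Temporal cohesion

Temporal cohesion


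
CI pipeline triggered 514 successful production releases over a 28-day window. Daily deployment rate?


Formula: deployments per day = releases / days
= 514 / 28
= 18.357 deploys/day
(equivalently, 128.5 deploys/week)

18.357 deploys/day


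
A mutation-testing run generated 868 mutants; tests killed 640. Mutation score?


Mutation score = killed / total * 100
Mutation score = 640 / 868 * 100
Mutation score = 73.73%

73.73%


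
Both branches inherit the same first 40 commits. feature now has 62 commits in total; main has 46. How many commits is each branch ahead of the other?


Common ancestor: commit #40
feature commits after divergence: 62 - 40 = 22
main commits after divergence: 46 - 40 = 6
feature is 22 commits ahead of main
main is 6 commits ahead of feature

feature ahead: 22, main ahead: 6


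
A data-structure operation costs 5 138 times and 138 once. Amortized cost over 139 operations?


Formula: Amortized cost = Total cost / Operations
Total cost = (138 * 5) + (1 * 138)
Total cost = 690 + 138 = 828
Amortized = 828 / 139 = 5.9568

5.9568


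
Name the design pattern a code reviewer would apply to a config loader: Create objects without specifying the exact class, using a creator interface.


This matches the Factory Method pattern

Factory Method


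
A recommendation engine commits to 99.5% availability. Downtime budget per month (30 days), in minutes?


Formula: allowed downtime = period * (100 - SLA) / 100
Period (month (30 days)) = 43200 minutes
Unavailability fraction = (100 - 99.5) / 100
Allowed downtime = 43200 * (100 - 99.5) / 100
Allowed downtime = 216.0 minutes

216.0 minutes


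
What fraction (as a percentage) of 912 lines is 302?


Coverage = covered / total * 100
Coverage = 302 / 912 * 100
Coverage = 33.11%

33.11%


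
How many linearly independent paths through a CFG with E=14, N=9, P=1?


Formula: V(G) = E - N + 2P
V(G) = 14 - 9 + 2*1
V(G) = 5 + 2
V(G) = 7

7


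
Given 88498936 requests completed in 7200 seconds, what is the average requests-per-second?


Formula: throughput = requests / seconds
throughput = 88498936 / 7200
throughput = 12291.52 requests/second

12291.52 requests/second


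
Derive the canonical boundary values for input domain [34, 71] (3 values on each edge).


Range: [34, 71]
Boundaries: just below min, min, min+1, max-1, max, just above max
Values: [33, 34, 35, 70, 71, 72]

[33, 34, 35, 70, 71, 72]


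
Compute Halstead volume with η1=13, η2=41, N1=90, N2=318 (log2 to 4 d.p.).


Formula: V = N * log2(η), where N = N1 + N2 and η = η1 + η2
η = 13 + 41 = 54
N = 90 + 318 = 408
log2(54) ≈ 5.7549
V = 408 * 5.7549 = 2348.00

2348.00


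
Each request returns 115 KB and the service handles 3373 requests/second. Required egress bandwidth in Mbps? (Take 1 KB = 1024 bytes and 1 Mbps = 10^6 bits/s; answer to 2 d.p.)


Formula: Mbps = payload_bytes * RPS * 8 / 1e6
Payload per request = 115 KB = 115 * 1024 = 117760 bytes
Total bytes/sec = 117760 * 3373 = 397204480
Total bits/sec = 397204480 * 8 = 3177635840
Mbps = 3177635840 / 1e6 = 3177.64

3177.64 Mbps


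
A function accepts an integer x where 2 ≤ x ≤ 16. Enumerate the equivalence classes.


Valid range: [2, 16]
Class 1: x < 2 — invalid
Class 2: 2 ≤ x ≤ 16 — valid
Class 3: x > 16 — invalid
Total equivalence classes: 3

3 equivalence classes


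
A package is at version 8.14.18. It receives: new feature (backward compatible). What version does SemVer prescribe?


Current: 8.14.18
Change category: 'new feature (backward compatible)' → minor bump
SemVer rule: minor bump → increment MINOR, reset PATCH to 0 (MAJOR unchanged)
New: 8.15.0

8.15.0


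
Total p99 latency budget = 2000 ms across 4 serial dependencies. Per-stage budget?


Formula: per_stage = total_budget / stages
per_stage = 2000 / 4
per_stage = 500.0 ms

500.0 ms


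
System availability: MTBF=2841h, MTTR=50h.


Availability = MTBF / (MTBF + MTTR)
Availability = 2841 / (2841 + 50)
Availability = 2841 / 2891
Availability = 98.2705%

98.2705%


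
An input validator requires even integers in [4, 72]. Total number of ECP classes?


Constraint: even integers in [4, 72]
Class 1: x < 4 — out-of-range invalid
Class 2: x in [4,72] but odd — wrong type invalid
Class 3: x in [4,72] and even — valid
Class 4: x > 72 — out-of-range invalid
Total equivalence classes: 4

4 equivalence classes


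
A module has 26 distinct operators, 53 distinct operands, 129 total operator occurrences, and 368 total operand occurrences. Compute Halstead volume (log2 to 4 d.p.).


Formula: V = N * log2(η), where N = N1 + N2 and η = η1 + η2
η = 26 + 53 = 79
N = 129 + 368 = 497
log2(79) ≈ 6.3038
V = 497 * 6.3038 = 3132.99

3132.99


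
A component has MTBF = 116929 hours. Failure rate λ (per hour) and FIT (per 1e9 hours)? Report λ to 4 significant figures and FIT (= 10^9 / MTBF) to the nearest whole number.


Formula: λ = 1 / MTBF; FIT = λ × 1e9 = 1e9 / MTBF
λ = 1 / 116929 ≈ 8.552e-06 failures/hour
FIT = 1e9 / 116929 ≈ 8552 failures per 1e9 hours (nearest whole number)

λ = 8.552e-06 /h, FIT = 8552


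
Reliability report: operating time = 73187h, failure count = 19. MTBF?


Formula: MTBF = Total operating time / Number of failures
MTBF = 73187 / 19
MTBF = 3851.95 hours

3851.95 hours


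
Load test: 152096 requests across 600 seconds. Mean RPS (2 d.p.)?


Formula: throughput = requests / seconds
throughput = 152096 / 600
throughput = 253.49 requests/second

253.49 requests/second


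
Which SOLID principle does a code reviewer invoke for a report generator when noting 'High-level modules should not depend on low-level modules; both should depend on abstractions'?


This describes the Dependency Inversion Principle (DIP)

Dependency Inversion Principle (DIP)


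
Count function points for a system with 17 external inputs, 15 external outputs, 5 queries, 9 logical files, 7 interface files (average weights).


UFP = EI*4 + EO*5 + EQ*4 + ILF*10 + EIF*7
UFP = 17*4 + 15*5 + 5*4 + 9*10 + 7*7
UFP = 68 + 75 + 20 + 90 + 49
UFP = 302

302


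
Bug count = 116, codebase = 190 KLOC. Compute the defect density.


Defect density = defects / KLOC
Defect density = 116 / 190
Defect density = 0.611 defects/KLOC

0.611 defects/KLOC


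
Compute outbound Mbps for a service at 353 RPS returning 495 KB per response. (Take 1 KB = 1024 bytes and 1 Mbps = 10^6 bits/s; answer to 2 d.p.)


Formula: Mbps = payload_bytes * RPS * 8 / 1e6
Payload per request = 495 KB = 495 * 1024 = 506880 bytes
Total bytes/sec = 506880 * 353 = 178928640
Total bits/sec = 178928640 * 8 = 1431429120
Mbps = 1431429120 / 1e6 = 1431.43

1431.43 Mbps


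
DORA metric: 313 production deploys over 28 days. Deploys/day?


Formula: deployments per day = releases / days
= 313 / 28
= 11.179 deploys/day
(equivalently, 78.25 deploys/week)

11.179 deploys/day


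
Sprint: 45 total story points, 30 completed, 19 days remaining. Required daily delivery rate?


Formula: Required rate = Remaining points / Days left
Remaining = 45 - 30 = 15 points
Required rate = 15 / 19 = 0.79 points/day

0.79 points/day


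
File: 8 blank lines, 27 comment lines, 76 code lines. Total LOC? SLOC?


Total LOC = blank + comment + code
Total LOC = 8 + 27 + 76 = 111
SLOC (source only) = code = 76

Total LOC: 111, SLOC: 76


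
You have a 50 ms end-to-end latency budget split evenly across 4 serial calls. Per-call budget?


Formula: per_stage = total_budget / stages
per_stage = 50 / 4
per_stage = 12.5 ms

12.5 ms


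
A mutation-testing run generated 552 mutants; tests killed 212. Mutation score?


Mutation score = killed / total * 100
Mutation score = 212 / 552 * 100
Mutation score = 38.41%

38.41%


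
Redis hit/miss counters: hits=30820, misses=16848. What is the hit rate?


Formula: hit rate = hits / (hits + misses) * 100
hit rate = 30820 / (30820 + 16848) * 100
hit rate = 30820 / 47668 * 100
hit rate = 64.66%

64.66%


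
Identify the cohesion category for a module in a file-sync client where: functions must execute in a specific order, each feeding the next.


Reasoning: Output of one is input to next
Type: Sequential cohesion

Sequential cohesion


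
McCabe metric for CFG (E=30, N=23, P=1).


Formula: V(G) = E - N + 2P
V(G) = 30 - 23 + 2*1
V(G) = 7 + 2
V(G) = 9

9


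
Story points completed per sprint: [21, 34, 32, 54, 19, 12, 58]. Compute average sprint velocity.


Formula: Avg velocity = Total points / Number of sprints
Points: [21, 34, 32, 54, 19, 12, 58]
Sum = 21 + 34 + 32 + 54 + 19 + 12 + 58 = 230
Avg velocity = 230 / 7 = 32.86 points/sprint

32.86 points/sprint


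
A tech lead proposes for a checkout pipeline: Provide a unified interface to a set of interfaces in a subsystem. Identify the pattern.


This matches the Facade pattern

Facade


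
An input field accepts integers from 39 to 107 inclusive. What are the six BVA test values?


Range: [39, 107]
Boundaries: just below min, min, min+1, max-1, max, just above max
Values: [38, 39, 40, 106, 107, 108]

[38, 39, 40, 106, 107, 108]


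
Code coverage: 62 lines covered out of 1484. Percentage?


Coverage = covered / total * 100
Coverage = 62 / 1484 * 100
Coverage = 4.18%

4.18%


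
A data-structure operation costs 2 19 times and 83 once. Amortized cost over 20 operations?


Formula: Amortized cost = Total cost / Operations
Total cost = (19 * 2) + (1 * 83)
Total cost = 38 + 83 = 121
Amortized = 121 / 20 = 6.05

6.05


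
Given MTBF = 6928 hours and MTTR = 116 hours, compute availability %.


Availability = MTBF / (MTBF + MTTR)
Availability = 6928 / (6928 + 116)
Availability = 6928 / 7044
Availability = 98.3532%

98.3532%


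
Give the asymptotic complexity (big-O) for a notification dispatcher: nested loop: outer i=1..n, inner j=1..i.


Reasoning: triangle: n(n+1)/2 ~ n^2/2
Complexity: O(n^2)

O(n^2)


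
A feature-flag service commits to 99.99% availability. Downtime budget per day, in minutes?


Formula: allowed downtime = period * (100 - SLA) / 100
Period (day) = 1440 minutes
Unavailability fraction = (100 - 99.99) / 100
Allowed downtime = 1440 * (100 - 99.99) / 100
Allowed downtime = 0.144 minutes

0.144 minutes


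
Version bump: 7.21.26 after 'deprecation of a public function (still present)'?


Current: 7.21.26
Change category: 'deprecation of a public function (still present)' → minor bump
SemVer rule: minor bump → increment MINOR, reset PATCH to 0 (MAJOR unchanged)
New: 7.22.0

7.22.0


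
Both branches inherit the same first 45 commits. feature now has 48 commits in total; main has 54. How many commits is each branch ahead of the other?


Common ancestor: commit #45
feature commits after divergence: 48 - 45 = 3
main commits after divergence: 54 - 45 = 9
feature is 3 commits ahead of main
main is 9 commits ahead of feature

feature ahead: 3, main ahead: 9


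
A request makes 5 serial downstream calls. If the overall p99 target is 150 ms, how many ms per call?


Formula: per_stage = total_budget / stages
per_stage = 150 / 5
per_stage = 30.0 ms

30.0 ms


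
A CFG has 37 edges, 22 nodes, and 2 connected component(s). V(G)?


Formula: V(G) = E - N + 2P
V(G) = 37 - 22 + 2*2
V(G) = 15 + 4
V(G) = 19

19


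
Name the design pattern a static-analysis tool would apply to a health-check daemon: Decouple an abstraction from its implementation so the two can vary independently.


This matches the Bridge pattern

Bridge


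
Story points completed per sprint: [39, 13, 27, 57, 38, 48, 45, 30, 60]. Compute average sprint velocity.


Formula: Avg velocity = Total points / Number of sprints
Points: [39, 13, 27, 57, 38, 48, 45, 30, 60]
Sum = 39 + 13 + 27 + 57 + 38 + 48 + 45 + 30 + 60 = 357
Avg velocity = 357 / 9 = 39.67 points/sprint

39.67 points/sprint


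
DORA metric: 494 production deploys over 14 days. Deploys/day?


Formula: deployments per day = releases / days
= 494 / 14
= 35.286 deploys/day
(equivalently, 247.0 deploys/week)

35.286 deploys/day


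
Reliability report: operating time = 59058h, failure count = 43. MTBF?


Formula: MTBF = Total operating time / Number of failures
MTBF = 59058 / 43
MTBF = 1373.44 hours

1373.44 hours


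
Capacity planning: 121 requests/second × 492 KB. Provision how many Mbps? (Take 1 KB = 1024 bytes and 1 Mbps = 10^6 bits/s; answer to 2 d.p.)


Formula: Mbps = payload_bytes * RPS * 8 / 1e6
Payload per request = 492 KB = 492 * 1024 = 503808 bytes
Total bytes/sec = 503808 * 121 = 60960768
Total bits/sec = 60960768 * 8 = 487686144
Mbps = 487686144 / 1e6 = 487.69

487.69 Mbps


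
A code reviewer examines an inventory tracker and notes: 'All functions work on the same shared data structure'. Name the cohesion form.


Reasoning: Functions share data
Type: Communicational cohesion

Communicational cohesion


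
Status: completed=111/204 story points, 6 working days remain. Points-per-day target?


Formula: Required rate = Remaining points / Days left
Remaining = 204 - 111 = 93 points
Required rate = 93 / 6 = 15.5 points/day

15.5 points/day


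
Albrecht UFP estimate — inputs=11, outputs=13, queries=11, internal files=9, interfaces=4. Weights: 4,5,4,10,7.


UFP = EI*4 + EO*5 + EQ*4 + ILF*10 + EIF*7
UFP = 11*4 + 13*5 + 11*4 + 9*10 + 4*7
UFP = 44 + 65 + 44 + 90 + 28
UFP = 271

271


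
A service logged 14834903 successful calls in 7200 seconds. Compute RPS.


Formula: throughput = requests / seconds
throughput = 14834903 / 7200
throughput = 2060.4 requests/second

2060.4 requests/second


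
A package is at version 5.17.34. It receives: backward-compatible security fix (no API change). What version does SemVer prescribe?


Current: 5.17.34
Change category: 'backward-compatible security fix (no API change)' → patch bump
SemVer rule: patch bump → increment PATCH (MAJOR and MINOR unchanged)
New: 5.17.35

5.17.35


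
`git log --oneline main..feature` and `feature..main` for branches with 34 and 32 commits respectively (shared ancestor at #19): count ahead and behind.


Common ancestor: commit #19
feature commits after divergence: 34 - 19 = 15
main commits after divergence: 32 - 19 = 13
feature is 15 commits ahead of main
main is 13 commits ahead of feature

feature ahead: 15, main ahead: 13


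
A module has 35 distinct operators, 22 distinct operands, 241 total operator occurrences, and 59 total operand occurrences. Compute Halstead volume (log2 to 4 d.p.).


Formula: V = N * log2(η), where N = N1 + N2 and η = η1 + η2
η = 35 + 22 = 57
N = 241 + 59 = 300
log2(57) ≈ 5.8329
V = 300 * 5.8329 = 1749.87

1749.87


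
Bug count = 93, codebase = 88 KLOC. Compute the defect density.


Defect density = defects / KLOC
Defect density = 93 / 88
Defect density = 1.057 defects/KLOC

1.057 defects/KLOC


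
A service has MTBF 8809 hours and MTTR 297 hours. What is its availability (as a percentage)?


Availability = MTBF / (MTBF + MTTR)
Availability = 8809 / (8809 + 297)
Availability = 8809 / 9106
Availability = 96.7384%

96.7384%


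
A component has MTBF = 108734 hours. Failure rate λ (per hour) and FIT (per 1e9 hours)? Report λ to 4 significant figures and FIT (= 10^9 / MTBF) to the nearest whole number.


Formula: λ = 1 / MTBF; FIT = λ × 1e9 = 1e9 / MTBF
λ = 1 / 108734 ≈ 9.197e-06 failures/hour
FIT = 1e9 / 108734 ≈ 9197 failures per 1e9 hours (nearest whole number)

λ = 9.197e-06 /h, FIT = 9197


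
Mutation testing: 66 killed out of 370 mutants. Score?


Mutation score = killed / total * 100
Mutation score = 66 / 370 * 100
Mutation score = 17.84%

17.84%


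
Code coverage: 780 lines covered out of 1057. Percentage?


Coverage = covered / total * 100
Coverage = 780 / 1057 * 100
Coverage = 73.79%

73.79%


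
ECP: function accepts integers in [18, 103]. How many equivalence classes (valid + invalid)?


Valid range: [18, 103]
Class 1: x < 18 — invalid
Class 2: 18 ≤ x ≤ 103 — valid
Class 3: x > 103 — invalid
Total equivalence classes: 3

3 equivalence classes


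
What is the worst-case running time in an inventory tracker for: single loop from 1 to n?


Reasoning: one pass through n items
Complexity: O(n)

O(n)


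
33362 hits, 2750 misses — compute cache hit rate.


Formula: hit rate = hits / (hits + misses) * 100
hit rate = 33362 / (33362 + 2750) * 100
hit rate = 33362 / 36112 * 100
hit rate = 92.38%

92.38%


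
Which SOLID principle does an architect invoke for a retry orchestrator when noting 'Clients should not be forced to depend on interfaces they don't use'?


This describes the Interface Segregation Principle (ISP)

Interface Segregation Principle (ISP)


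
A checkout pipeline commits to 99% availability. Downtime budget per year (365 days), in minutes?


Formula: allowed downtime = period * (100 - SLA) / 100
Period (year (365 days)) = 525600 minutes
Unavailability fraction = (100 - 99.0) / 100
Allowed downtime = 525600 * (100 - 99.0) / 100
Allowed downtime = 5256.0 minutes

5256.0 minutes


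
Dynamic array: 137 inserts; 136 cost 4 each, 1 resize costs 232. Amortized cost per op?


Formula: Amortized cost = Total cost / Operations
Total cost = (136 * 4) + (1 * 232)
Total cost = 544 + 232 = 776
Amortized = 776 / 137 = 5.6642

5.6642


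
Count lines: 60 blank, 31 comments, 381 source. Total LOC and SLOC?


Total LOC = blank + comment + code
Total LOC = 60 + 31 + 381 = 472
SLOC (source only) = code = 381

Total LOC: 472, SLOC: 381


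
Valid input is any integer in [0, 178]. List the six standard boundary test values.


Range: [0, 178]
Boundaries: just below min, min, min+1, max-1, max, just above max
Values: [-1, 0, 1, 177, 178, 179]

[-1, 0, 1, 177, 178, 179]


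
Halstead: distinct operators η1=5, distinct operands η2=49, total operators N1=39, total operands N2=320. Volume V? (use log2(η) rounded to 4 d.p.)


Formula: V = N * log2(η), where N = N1 + N2 and η = η1 + η2
η = 5 + 49 = 54
N = 39 + 320 = 359
log2(54) ≈ 5.7549
V = 359 * 5.7549 = 2066.01

2066.01


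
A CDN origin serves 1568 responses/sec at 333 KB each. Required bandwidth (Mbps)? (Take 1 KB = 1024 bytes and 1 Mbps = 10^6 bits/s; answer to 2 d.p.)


Formula: Mbps = payload_bytes * RPS * 8 / 1e6
Payload per request = 333 KB = 333 * 1024 = 340992 bytes
Total bytes/sec = 340992 * 1568 = 534675456
Total bits/sec = 534675456 * 8 = 4277403648
Mbps = 4277403648 / 1e6 = 4277.4

4277.4 Mbps


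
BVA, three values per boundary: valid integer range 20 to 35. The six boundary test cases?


Range: [20, 35]
Boundaries: just below min, min, min+1, max-1, max, just above max
Values: [19, 20, 21, 34, 35, 36]

[19, 20, 21, 34, 35, 36]


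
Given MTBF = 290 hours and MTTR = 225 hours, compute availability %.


Availability = MTBF / (MTBF + MTTR)
Availability = 290 / (290 + 225)
Availability = 290 / 515
Availability = 56.3107%

56.3107%


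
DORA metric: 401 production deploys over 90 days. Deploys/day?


Formula: deployments per day = releases / days
= 401 / 90
= 4.456 deploys/day
(equivalently, 31.19 deploys/week)

4.456 deploys/day


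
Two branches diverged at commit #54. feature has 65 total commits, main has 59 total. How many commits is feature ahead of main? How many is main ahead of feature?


Common ancestor: commit #54
feature commits after divergence: 65 - 54 = 11
main commits after divergence: 59 - 54 = 5
feature is 11 commits ahead of main
main is 5 commits ahead of feature

feature ahead: 11, main ahead: 5


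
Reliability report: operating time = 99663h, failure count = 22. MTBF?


Formula: MTBF = Total operating time / Number of failures
MTBF = 99663 / 22
MTBF = 4530.14 hours

4530.14 hours


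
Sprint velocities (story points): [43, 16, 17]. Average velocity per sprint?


Formula: Avg velocity = Total points / Number of sprints
Points: [43, 16, 17]
Sum = 43 + 16 + 17 = 76
Avg velocity = 76 / 3 = 25.33 points/sprint

25.33 points/sprint


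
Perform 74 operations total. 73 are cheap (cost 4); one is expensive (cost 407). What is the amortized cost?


Formula: Amortized cost = Total cost / Operations
Total cost = (73 * 4) + (1 * 407)
Total cost = 292 + 407 = 699
Amortized = 699 / 74 = 9.4459

9.4459


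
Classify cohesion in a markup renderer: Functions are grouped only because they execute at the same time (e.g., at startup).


Reasoning: Related by timing only
Type: Temporal cohesion

Temporal cohesion


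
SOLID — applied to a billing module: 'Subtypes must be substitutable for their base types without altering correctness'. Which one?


This describes the Liskov Substitution Principle (LSP)

Liskov Substitution Principle (LSP)


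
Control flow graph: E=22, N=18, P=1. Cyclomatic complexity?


Formula: V(G) = E - N + 2P
V(G) = 22 - 18 + 2*1
V(G) = 4 + 2
V(G) = 6

6


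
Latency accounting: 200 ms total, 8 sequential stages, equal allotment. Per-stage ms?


Formula: per_stage = total_budget / stages
per_stage = 200 / 8
per_stage = 25.0 ms

25.0 ms


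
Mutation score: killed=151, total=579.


Mutation score = killed / total * 100
Mutation score = 151 / 579 * 100
Mutation score = 26.08%

26.08%


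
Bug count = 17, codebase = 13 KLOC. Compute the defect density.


Defect density = defects / KLOC
Defect density = 17 / 13
Defect density = 1.308 defects/KLOC

1.308 defects/KLOC


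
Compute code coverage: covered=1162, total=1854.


Coverage = covered / total * 100
Coverage = 1162 / 1854 * 100
Coverage = 62.68%

62.68%


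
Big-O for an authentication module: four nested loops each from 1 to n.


Reasoning: four levels of nesting
Complexity: O(n^4)

O(n^4)


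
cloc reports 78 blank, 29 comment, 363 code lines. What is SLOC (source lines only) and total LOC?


Total LOC = blank + comment + code
Total LOC = 78 + 29 + 363 = 470
SLOC (source only) = code = 363

Total LOC: 470, SLOC: 363


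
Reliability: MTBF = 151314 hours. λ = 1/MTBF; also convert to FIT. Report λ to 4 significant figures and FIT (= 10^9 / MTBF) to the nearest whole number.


Formula: λ = 1 / MTBF; FIT = λ × 1e9 = 1e9 / MTBF
λ = 1 / 151314 ≈ 6.609e-06 failures/hour
FIT = 1e9 / 151314 ≈ 6609 failures per 1e9 hours (nearest whole number)

λ = 6.609e-06 /h, FIT = 6609


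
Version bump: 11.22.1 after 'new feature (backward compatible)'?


Current: 11.22.1
Change category: 'new feature (backward compatible)' → minor bump
SemVer rule: minor bump → increment MINOR, reset PATCH to 0 (MAJOR unchanged)
New: 11.23.0

11.23.0


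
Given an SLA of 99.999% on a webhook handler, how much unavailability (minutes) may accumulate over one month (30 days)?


Formula: allowed downtime = period * (100 - SLA) / 100
Period (month (30 days)) = 43200 minutes
Unavailability fraction = (100 - 99.999) / 100
Allowed downtime = 43200 * (100 - 99.999) / 100
Allowed downtime = 0.432 minutes

0.432 minutes


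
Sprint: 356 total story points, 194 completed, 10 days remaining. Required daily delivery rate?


Formula: Required rate = Remaining points / Days left
Remaining = 356 - 194 = 162 points
Required rate = 162 / 10 = 16.2 points/day

16.2 points/day


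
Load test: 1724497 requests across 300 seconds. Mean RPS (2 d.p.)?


Formula: throughput = requests / seconds
throughput = 1724497 / 300
throughput = 5748.32 requests/second

5748.32 requests/second


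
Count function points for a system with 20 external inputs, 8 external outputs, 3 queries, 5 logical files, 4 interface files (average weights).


UFP = EI*4 + EO*5 + EQ*4 + ILF*10 + EIF*7
UFP = 20*4 + 8*5 + 3*4 + 5*10 + 4*7
UFP = 80 + 40 + 12 + 50 + 28
UFP = 210

210


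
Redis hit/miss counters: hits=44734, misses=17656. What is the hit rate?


Formula: hit rate = hits / (hits + misses) * 100
hit rate = 44734 / (44734 + 17656) * 100
hit rate = 44734 / 62390 * 100
hit rate = 71.7%

71.7%


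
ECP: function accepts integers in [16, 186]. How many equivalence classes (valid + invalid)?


Valid range: [16, 186]
Class 1: x < 16 — invalid
Class 2: 16 ≤ x ≤ 186 — valid
Class 3: x > 186 — invalid
Total equivalence classes: 3

3 equivalence classes


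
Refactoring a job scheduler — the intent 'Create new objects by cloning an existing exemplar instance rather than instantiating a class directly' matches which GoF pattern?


This matches the Prototype pattern

Prototype


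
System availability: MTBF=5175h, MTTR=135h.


Availability = MTBF / (MTBF + MTTR)
Availability = 5175 / (5175 + 135)
Availability = 5175 / 5310
Availability = 97.4576%

97.4576%


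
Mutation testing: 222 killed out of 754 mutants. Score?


Mutation score = killed / total * 100
Mutation score = 222 / 754 * 100
Mutation score = 29.44%

29.44%


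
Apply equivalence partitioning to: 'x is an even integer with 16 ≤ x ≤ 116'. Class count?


Constraint: even integers in [16, 116]
Class 1: x < 16 — out-of-range invalid
Class 2: x in [16,116] but odd — wrong type invalid
Class 3: x in [16,116] and even — valid
Class 4: x > 116 — out-of-range invalid
Total equivalence classes: 4

4 equivalence classes


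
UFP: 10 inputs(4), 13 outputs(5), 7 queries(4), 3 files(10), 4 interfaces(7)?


UFP = EI*4 + EO*5 + EQ*4 + ILF*10 + EIF*7
UFP = 10*4 + 13*5 + 7*4 + 3*10 + 4*7
UFP = 40 + 65 + 28 + 30 + 28
UFP = 191

191


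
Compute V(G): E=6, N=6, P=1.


Formula: V(G) = E - N + 2P
V(G) = 6 - 6 + 2*1
V(G) = 0 + 2
V(G) = 2

2


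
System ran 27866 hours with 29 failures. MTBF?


Formula: MTBF = Total operating time / Number of failures
MTBF = 27866 / 29
MTBF = 960.9 hours

960.9 hours


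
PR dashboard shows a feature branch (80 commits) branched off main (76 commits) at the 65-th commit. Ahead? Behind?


Common ancestor: commit #65
feature commits after divergence: 80 - 65 = 15
main commits after divergence: 76 - 65 = 11
feature is 15 commits ahead of main
main is 11 commits ahead of feature

feature ahead: 15, main ahead: 11


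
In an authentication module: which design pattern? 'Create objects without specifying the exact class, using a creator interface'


This matches the Factory Method pattern

Factory Method


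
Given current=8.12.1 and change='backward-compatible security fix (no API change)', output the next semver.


Current: 8.12.1
Change category: 'backward-compatible security fix (no API change)' → patch bump
SemVer rule: patch bump → increment PATCH (MAJOR and MINOR unchanged)
New: 8.12.2

8.12.2


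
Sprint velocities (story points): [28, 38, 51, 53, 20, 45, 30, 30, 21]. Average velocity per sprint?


Formula: Avg velocity = Total points / Number of sprints
Points: [28, 38, 51, 53, 20, 45, 30, 30, 21]
Sum = 28 + 38 + 51 + 53 + 20 + 45 + 30 + 30 + 21 = 316
Avg velocity = 316 / 9 = 35.11 points/sprint

35.11 points/sprint


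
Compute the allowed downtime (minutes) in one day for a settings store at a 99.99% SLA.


Formula: allowed downtime = period * (100 - SLA) / 100
Period (day) = 1440 minutes
Unavailability fraction = (100 - 99.99) / 100
Allowed downtime = 1440 * (100 - 99.99) / 100
Allowed downtime = 0.144 minutes

0.144 minutes


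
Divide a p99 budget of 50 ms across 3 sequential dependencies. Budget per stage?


Formula: per_stage = total_budget / stages
per_stage = 50 / 3
per_stage = 16.67 ms

16.67 ms


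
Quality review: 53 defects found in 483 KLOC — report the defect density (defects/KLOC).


Defect density = defects / KLOC
Defect density = 53 / 483
Defect density = 0.11 defects/KLOC

0.11 defects/KLOC


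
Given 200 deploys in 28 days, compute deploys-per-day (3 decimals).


Formula: deployments per day = releases / days
= 200 / 28
= 7.143 deploys/day
(equivalently, 50.0 deploys/week)

7.143 deploys/day


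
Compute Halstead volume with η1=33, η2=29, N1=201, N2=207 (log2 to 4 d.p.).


Formula: V = N * log2(η), where N = N1 + N2 and η = η1 + η2
η = 33 + 29 = 62
N = 201 + 207 = 408
log2(62) ≈ 5.9542
V = 408 * 5.9542 = 2429.31

2429.31


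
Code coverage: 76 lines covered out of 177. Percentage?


Coverage = covered / total * 100
Coverage = 76 / 177 * 100
Coverage = 42.94%

42.94%


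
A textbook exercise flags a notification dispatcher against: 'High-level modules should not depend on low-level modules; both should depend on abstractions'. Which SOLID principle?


This describes the Dependency Inversion Principle (DIP)

Dependency Inversion Principle (DIP)


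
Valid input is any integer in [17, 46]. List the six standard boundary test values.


Range: [17, 46]
Boundaries: just below min, min, min+1, max-1, max, just above max
Values: [16, 17, 18, 45, 46, 47]

[16, 17, 18, 45, 46, 47]


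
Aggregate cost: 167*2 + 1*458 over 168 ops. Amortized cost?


Formula: Amortized cost = Total cost / Operations
Total cost = (167 * 2) + (1 * 458)
Total cost = 334 + 458 = 792
Amortized = 792 / 168 = 4.7143

4.7143


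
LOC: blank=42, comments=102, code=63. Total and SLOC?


Total LOC = blank + comment + code
Total LOC = 42 + 102 + 63 = 207
SLOC (source only) = code = 63

Total LOC: 207, SLOC: 63


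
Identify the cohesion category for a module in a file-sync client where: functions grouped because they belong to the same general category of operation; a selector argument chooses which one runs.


Reasoning: Grouped by category of activity, not by data or sequence
Type: Logical cohesion

Logical cohesion


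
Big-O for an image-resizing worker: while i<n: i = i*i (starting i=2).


Reasoning: squaring drives double-exponential growth; iterations ~ log log n
Complexity: O(log log n)

O(log log n)


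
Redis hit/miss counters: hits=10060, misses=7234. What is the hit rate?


Formula: hit rate = hits / (hits + misses) * 100
hit rate = 10060 / (10060 + 7234) * 100
hit rate = 10060 / 17294 * 100
hit rate = 58.17%

58.17%


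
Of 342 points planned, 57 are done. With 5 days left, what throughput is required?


Formula: Required rate = Remaining points / Days left
Remaining = 342 - 57 = 285 points
Required rate = 285 / 5 = 57.0 points/day

57.0 points/day


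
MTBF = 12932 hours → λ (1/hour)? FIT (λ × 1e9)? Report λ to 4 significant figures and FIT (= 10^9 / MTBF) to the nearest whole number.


Formula: λ = 1 / MTBF; FIT = λ × 1e9 = 1e9 / MTBF
λ = 1 / 12932 ≈ 7.733e-05 failures/hour
FIT = 1e9 / 12932 ≈ 77328 failures per 1e9 hours (nearest whole number)

λ = 7.733e-05 /h, FIT = 77328


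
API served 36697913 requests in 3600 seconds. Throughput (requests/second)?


Formula: throughput = requests / seconds
throughput = 36697913 / 3600
throughput = 10193.86 requests/second

10193.86 requests/second


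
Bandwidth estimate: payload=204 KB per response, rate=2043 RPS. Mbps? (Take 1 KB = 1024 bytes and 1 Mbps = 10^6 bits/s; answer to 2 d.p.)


Formula: Mbps = payload_bytes * RPS * 8 / 1e6
Payload per request = 204 KB = 204 * 1024 = 208896 bytes
Total bytes/sec = 208896 * 2043 = 426774528
Total bits/sec = 426774528 * 8 = 3414196224
Mbps = 3414196224 / 1e6 = 3414.2

3414.2 Mbps


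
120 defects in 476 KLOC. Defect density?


Defect density = defects / KLOC
Defect density = 120 / 476
Defect density = 0.252 defects/KLOC

0.252 defects/KLOC


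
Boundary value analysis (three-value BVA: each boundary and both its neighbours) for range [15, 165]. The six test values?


Range: [15, 165]
Boundaries: just below min, min, min+1, max-1, max, just above max
Values: [14, 15, 16, 164, 165, 166]

[14, 15, 16, 164, 165, 166]


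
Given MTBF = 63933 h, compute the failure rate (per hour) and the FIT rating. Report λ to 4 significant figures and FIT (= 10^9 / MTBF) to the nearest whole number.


Formula: λ = 1 / MTBF; FIT = λ × 1e9 = 1e9 / MTBF
λ = 1 / 63933 ≈ 1.564e-05 failures/hour
FIT = 1e9 / 63933 ≈ 15641 failures per 1e9 hours (nearest whole number)

λ = 1.564e-05 /h, FIT = 15641


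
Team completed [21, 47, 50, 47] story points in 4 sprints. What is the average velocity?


Formula: Avg velocity = Total points / Number of sprints
Points: [21, 47, 50, 47]
Sum = 21 + 47 + 50 + 47 = 165
Avg velocity = 165 / 4 = 41.25 points/sprint

41.25 points/sprint


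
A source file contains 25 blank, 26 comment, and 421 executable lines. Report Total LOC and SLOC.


Total LOC = blank + comment + code
Total LOC = 25 + 26 + 421 = 472
SLOC (source only) = code = 421

Total LOC: 472, SLOC: 421


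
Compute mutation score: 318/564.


Mutation score = killed / total * 100
Mutation score = 318 / 564 * 100
Mutation score = 56.38%

56.38%


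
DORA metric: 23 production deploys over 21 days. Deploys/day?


Formula: deployments per day = releases / days
= 23 / 21
= 1.095 deploys/day
(equivalently, 7.67 deploys/week)

1.095 deploys/day


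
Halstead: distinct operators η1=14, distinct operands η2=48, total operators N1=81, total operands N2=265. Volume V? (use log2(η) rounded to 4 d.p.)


Formula: V = N * log2(η), where N = N1 + N2 and η = η1 + η2
η = 14 + 48 = 62
N = 81 + 265 = 346
log2(62) ≈ 5.9542
V = 346 * 5.9542 = 2060.15

2060.15


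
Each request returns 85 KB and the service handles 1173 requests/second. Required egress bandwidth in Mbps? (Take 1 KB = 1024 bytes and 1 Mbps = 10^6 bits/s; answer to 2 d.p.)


Formula: Mbps = payload_bytes * RPS * 8 / 1e6
Payload per request = 85 KB = 85 * 1024 = 87040 bytes
Total bytes/sec = 87040 * 1173 = 102097920
Total bits/sec = 102097920 * 8 = 816783360
Mbps = 816783360 / 1e6 = 816.78

816.78 Mbps


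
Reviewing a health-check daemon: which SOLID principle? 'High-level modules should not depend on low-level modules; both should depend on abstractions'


This describes the Dependency Inversion Principle (DIP)

Dependency Inversion Principle (DIP)


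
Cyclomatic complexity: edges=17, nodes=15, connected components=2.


Formula: V(G) = E - N + 2P
V(G) = 17 - 15 + 2*2
V(G) = 2 + 4
V(G) = 6

6


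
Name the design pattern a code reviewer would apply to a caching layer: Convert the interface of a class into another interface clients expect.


This matches the Adapter pattern

Adapter


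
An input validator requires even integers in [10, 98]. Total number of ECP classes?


Constraint: even integers in [10, 98]
Class 1: x < 10 — out-of-range invalid
Class 2: x in [10,98] but odd — wrong type invalid
Class 3: x in [10,98] and even — valid
Class 4: x > 98 — out-of-range invalid
Total equivalence classes: 4

4 equivalence classes


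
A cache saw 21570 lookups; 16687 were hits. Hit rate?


Formula: hit rate = hits / (hits + misses) * 100
hit rate = 16687 / (16687 + 4883) * 100
hit rate = 16687 / 21570 * 100
hit rate = 77.36%

77.36%


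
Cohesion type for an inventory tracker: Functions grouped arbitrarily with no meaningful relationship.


Reasoning: Worst: random grouping
Type: Coincidental cohesion

Coincidental cohesion


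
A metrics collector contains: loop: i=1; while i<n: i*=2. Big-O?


Reasoning: i doubles each step so iterations are log2(n)
Complexity: O(log n)

O(log n)


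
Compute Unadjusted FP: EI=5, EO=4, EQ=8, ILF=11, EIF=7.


UFP = EI*4 + EO*5 + EQ*4 + ILF*10 + EIF*7
UFP = 5*4 + 4*5 + 8*4 + 11*10 + 7*7
UFP = 20 + 20 + 32 + 110 + 49
UFP = 231

231


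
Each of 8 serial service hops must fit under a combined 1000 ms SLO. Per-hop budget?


Formula: per_stage = total_budget / stages
per_stage = 1000 / 8
per_stage = 125.0 ms

125.0 ms


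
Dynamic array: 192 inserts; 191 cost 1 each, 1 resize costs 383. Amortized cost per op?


Formula: Amortized cost = Total cost / Operations
Total cost = (191 * 1) + (1 * 383)
Total cost = 191 + 383 = 574
Amortized = 574 / 192 = 2.9896

2.9896


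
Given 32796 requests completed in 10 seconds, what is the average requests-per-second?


Formula: throughput = requests / seconds
throughput = 32796 / 10
throughput = 3279.6 requests/second

3279.6 requests/second


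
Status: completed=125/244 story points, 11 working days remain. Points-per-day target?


Formula: Required rate = Remaining points / Days left
Remaining = 244 - 125 = 119 points
Required rate = 119 / 11 = 10.82 points/day

10.82 points/day


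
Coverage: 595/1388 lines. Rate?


Coverage = covered / total * 100
Coverage = 595 / 1388 * 100
Coverage = 42.87%

42.87%


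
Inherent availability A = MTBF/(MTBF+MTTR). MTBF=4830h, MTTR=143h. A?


Availability = MTBF / (MTBF + MTTR)
Availability = 4830 / (4830 + 143)
Availability = 4830 / 4973
Availability = 97.1245%

97.1245%
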